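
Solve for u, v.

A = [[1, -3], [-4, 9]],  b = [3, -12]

(3, 0)

Forward elimination on [A|b]:
R2 <- R2 - (-4)*R1:  [  0  -3   0 ]
Row echelon form:
[ 1  -3  |  3 ]
[ 0  -3  |  0 ]
Back-substitution:
v = (0) / -3 = 0
u = (3 - (-3)*(0)) / 1 = 3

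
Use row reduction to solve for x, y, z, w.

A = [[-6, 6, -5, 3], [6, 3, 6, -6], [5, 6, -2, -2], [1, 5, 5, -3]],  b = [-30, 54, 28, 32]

(4, 2, 3, -1)

Forward elimination on [A|b]:
R2 <- R2 - (-1)*R1:  [  0   9   1  -3  24 ]
R3 <- R3 - (-5/6)*R1:  [     0     11  -37/6    1/2      3 ]
R4 <- R4 - (-1/6)*R1:  [    0     6  25/6  -5/2    27 ]
R3 <- R3 - (11/9)*R2:  [       0        0  -133/18     25/6    -79/3 ]
R4 <- R4 - (2/3)*R2:  [    0     0   7/2  -1/2    11 ]
R4 <- R4 - (-9/19)*R3:  [      0       0       0   28/19  -28/19 ]
Row echelon form:
[ -6  6       -5      3  |     -30 ]
[  0  9        1     -3  |      24 ]
[  0  0  -133/18   25/6  |   -79/3 ]
[  0  0        0  28/19  |  -28/19 ]
Back-substitution:
w = (-28/19) / (28/19) = -1
z = (-79/3 - (25/6)*(-1)) / (-133/18) = 3
y = (24 - (1)*(3) - (-3)*(-1)) / 9 = 2
x = (-30 - (6)*(2) - (-5)*(3) - (3)*(-1)) / -6 = 4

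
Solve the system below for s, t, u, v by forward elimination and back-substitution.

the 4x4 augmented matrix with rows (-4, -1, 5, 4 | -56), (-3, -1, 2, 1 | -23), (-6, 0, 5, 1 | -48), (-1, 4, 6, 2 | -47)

(3, -1, -5, -5)

Forward elimination on [A|b]:
R2 <- R2 - (3/4)*R1:  [    0  -1/4  -7/4    -2    19 ]
R3 <- R3 - (3/2)*R1:  [    0   3/2  -5/2    -5    36 ]
R4 <- R4 - (1/4)*R1:  [    0  17/4  19/4     1   -33 ]
R3 <- R3 - (-6)*R2:  [   0    0  -13  -17  150 ]
R4 <- R4 - (-17)*R2:  [   0    0  -25  -33  290 ]
R4 <- R4 - (25/13)*R3:  [     0      0      0  -4/13  20/13 ]
Row echelon form:
[ -4    -1     5      4  |    -56 ]
[  0  -1/4  -7/4     -2  |     19 ]
[  0     0   -13    -17  |    150 ]
[  0     0     0  -4/13  |  20/13 ]
Back-substitution:
v = (20/13) / (-4/13) = -5
u = (150 - (-17)*(-5)) / -13 = -5
t = (19 - (-7/4)*(-5) - (-2)*(-5)) / (-1/4) = -1
s = (-56 - (-1)*(-1) - (5)*(-5) - (4)*(-5)) / -4 = 3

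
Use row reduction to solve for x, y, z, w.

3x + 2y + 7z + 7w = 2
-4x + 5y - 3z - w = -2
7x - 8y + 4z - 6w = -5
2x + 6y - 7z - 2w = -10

Forward elimination on [A|b]:
R2 <- R2 - (-4/3)*R1:  [    0  23/3  19/3  25/3   2/3 ]
R3 <- R3 - (7/3)*R1:  [     0  -38/3  -37/3  -67/3  -29/3 ]
R4 <- R4 - (2/3)*R1:  [     0   14/3  -35/3  -20/3  -34/3 ]
R3 <- R3 - (-38/23)*R2:  [       0        0   -43/23  -197/23  -197/23 ]
R4 <- R4 - (14/23)*R2:  [       0        0  -357/23  -270/23  -270/23 ]
R4 <- R4 - (357/43)*R3:  [       0        0        0  2553/43  2553/43 ]
Row echelon form:
[ 3     2       7        7  |        2 ]
[ 0  23/3    19/3     25/3  |      2/3 ]
[ 0     0  -43/23  -197/23  |  -197/23 ]
[ 0     0       0  2553/43  |  2553/43 ]
Back-substitution:
w = (2553/43) / (2553/43) = 1
z = (-197/23 - (-197/23)*(1)) / (-43/23) = 0
y = (2/3 - (19/3)*(0) - (25/3)*(1)) / (23/3) = -1
x = (2 - (2)*(-1) - (7)*(0) - (7)*(1)) / 3 = -1

(-1, -1, 0, 1)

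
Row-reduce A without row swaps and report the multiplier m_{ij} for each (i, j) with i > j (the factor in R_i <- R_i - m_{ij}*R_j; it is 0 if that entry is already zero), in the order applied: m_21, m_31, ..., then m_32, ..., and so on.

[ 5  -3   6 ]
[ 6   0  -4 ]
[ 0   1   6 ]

multipliers: 6/5, 0, 5/18

Forward elimination:
R2 <- R2 - (6/5)*R1:  [     0   18/5  -56/5 ]
R3: entry in column 1 is already 0 -> m_{31} = 0 (no row operation needed)
R3 <- R3 - (5/18)*R2:  [    0     0  82/9 ]
Multipliers (in order of application): m_{21} = 6/5, m_{31} = 0, m_{32} = 5/18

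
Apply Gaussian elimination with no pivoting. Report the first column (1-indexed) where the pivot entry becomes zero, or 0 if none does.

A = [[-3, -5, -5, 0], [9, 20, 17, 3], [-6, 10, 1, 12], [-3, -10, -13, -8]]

first zero-pivot column = 0

Naive forward elimination:
R2 <- R2 - (-3)*R1:  [ 0  5  2  3 ]
R3 <- R3 - (2)*R1:  [  0  20  11  12 ]
R4 <- R4 - (1)*R1:  [  0  -5  -8  -8 ]
R3 <- R3 - (4)*R2:  [ 0  0  3  0 ]
R4 <- R4 - (-1)*R2:  [  0   0  -6  -5 ]
R4 <- R4 - (-2)*R3:  [  0   0   0  -5 ]
All pivots nonzero; naive elimination completes without hitting a zero pivot.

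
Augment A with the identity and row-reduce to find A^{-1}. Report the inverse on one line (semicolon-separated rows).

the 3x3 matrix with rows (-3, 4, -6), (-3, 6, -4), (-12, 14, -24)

inverse = [22/3 -1 -5/3; 2 0 -1/2; -5/2 1/2 1/2]

Gauss-Jordan on [A | I]:
R1 <- (1/-3)*R1:  [    1  -4/3     2  |  -1/3     0     0 ]
R2 <- R2 - (-3)*R1:  [  0   2   2  |  -1   1   0 ]
R3 <- R3 - (-12)*R1:  [  0  -2   0  |  -4   0   1 ]
R2 <- (1/2)*R2:  [    0     1     1  |  -1/2   1/2     0 ]
R1 <- R1 - (-4/3)*R2:  [    1     0  10/3  |    -1   2/3     0 ]
R3 <- R3 - (-2)*R2:  [  0   0   2  |  -5   1   1 ]
R3 <- (1/2)*R3:  [    0     0     1  |  -5/2   1/2   1/2 ]
R1 <- R1 - (10/3)*R3:  [    1     0     0  |  22/3    -1  -5/3 ]
R2 <- R2 - (1)*R3:  [    0     1     0  |     2     0  -1/2 ]
Right block of [I | A^{-1}] is the inverse:
[ 22/3   -1  -5/3 ]
[    2    0  -1/2 ]
[ -5/2  1/2   1/2 ]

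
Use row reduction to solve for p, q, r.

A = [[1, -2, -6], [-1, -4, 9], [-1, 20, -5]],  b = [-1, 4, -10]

(5, 0, 1)

Forward elimination on [A|b]:
R2 <- R2 - (-1)*R1:  [  0  -6   3   3 ]
R3 <- R3 - (-1)*R1:  [   0   18  -11  -11 ]
R3 <- R3 - (-3)*R2:  [  0   0  -2  -2 ]
Row echelon form:
[ 1  -2  -6  |  -1 ]
[ 0  -6   3  |   3 ]
[ 0   0  -2  |  -2 ]
Back-substitution:
r = (-2) / -2 = 1
q = (3 - (3)*(1)) / -6 = 0
p = (-1 - (-2)*(0) - (-6)*(1)) / 1 = 5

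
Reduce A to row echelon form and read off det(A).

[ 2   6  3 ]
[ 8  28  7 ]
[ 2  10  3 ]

Forward elimination:
R2 <- R2 - (4)*R1:  [  0   4  -5 ]
R3 <- R3 - (1)*R1:  [ 0  4  0 ]
R3 <- R3 - (1)*R2:  [ 0  0  5 ]
Upper-triangular form:
[ 2  6   3 ]
[ 0  4  -5 ]
[ 0  0   5 ]
det(A) = (-1)^0 * (2) * (4) * (5) = 40  (0 row swaps -> sign +1)

det(A) = 40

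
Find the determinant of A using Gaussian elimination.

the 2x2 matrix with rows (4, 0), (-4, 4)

det(A) = 16

Forward elimination:
R2 <- R2 - (-1)*R1:  [ 0  4 ]
Upper-triangular form:
[ 4  0 ]
[ 0  4 ]
det(A) = (-1)^0 * (4) * (4) = 16  (0 row swaps -> sign +1)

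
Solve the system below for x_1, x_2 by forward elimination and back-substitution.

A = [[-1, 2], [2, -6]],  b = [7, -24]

(3, 5)

Forward elimination on [A|b]:
R2 <- R2 - (-2)*R1:  [   0   -2  -10 ]
Row echelon form:
[ -1   2  |    7 ]
[  0  -2  |  -10 ]
Back-substitution:
x_2 = (-10) / -2 = 5
x_1 = (7 - (2)*(5)) / -1 = 3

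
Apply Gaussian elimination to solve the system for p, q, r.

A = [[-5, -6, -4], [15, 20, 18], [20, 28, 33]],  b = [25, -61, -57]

(-5, -2, 3)

Forward elimination on [A|b]:
R2 <- R2 - (-3)*R1:  [  0   2   6  14 ]
R3 <- R3 - (-4)*R1:  [  0   4  17  43 ]
R3 <- R3 - (2)*R2:  [  0   0   5  15 ]
Row echelon form:
[ -5  -6  -4  |  25 ]
[  0   2   6  |  14 ]
[  0   0   5  |  15 ]
Back-substitution:
r = (15) / 5 = 3
q = (14 - (6)*(3)) / 2 = -2
p = (25 - (-6)*(-2) - (-4)*(3)) / -5 = -5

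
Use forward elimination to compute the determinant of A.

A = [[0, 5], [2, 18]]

Forward elimination:
R1 <-> R2   (pivot in column 1 was zero)
[ 2  18 ]
[ 0   5 ]
Upper-triangular form:
[ 2  18 ]
[ 0   5 ]
det(A) = (-1)^1 * (2) * (5) = -10  (1 row swap -> sign -1)

det(A) = -10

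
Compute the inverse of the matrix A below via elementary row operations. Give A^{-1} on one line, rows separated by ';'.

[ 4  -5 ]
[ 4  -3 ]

inverse = [-3/8 5/8; -1/2 1/2]

Gauss-Jordan on [A | I]:
R1 <- (1/4)*R1:  [    1  -5/4  |   1/4     0 ]
R2 <- R2 - (4)*R1:  [  0   2  |  -1   1 ]
R2 <- (1/2)*R2:  [    0     1  |  -1/2   1/2 ]
R1 <- R1 - (-5/4)*R2:  [    1     0  |  -3/8   5/8 ]
Right block of [I | A^{-1}] is the inverse:
[ -3/8  5/8 ]
[ -1/2  1/2 ]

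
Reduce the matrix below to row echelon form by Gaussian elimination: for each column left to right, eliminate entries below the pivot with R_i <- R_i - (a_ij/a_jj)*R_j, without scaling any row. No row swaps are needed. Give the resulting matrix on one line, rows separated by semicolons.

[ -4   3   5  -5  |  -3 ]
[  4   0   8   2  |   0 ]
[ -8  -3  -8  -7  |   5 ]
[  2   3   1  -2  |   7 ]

REF = [-4 3 5 -5 -3; 0 3 13 -3 -3; 0 0 21 -6 2; 0 0 0 -32/7 242/21]

Forward elimination:
R2 <- R2 - (-1)*R1:  [  0   3  13  -3  -3 ]
R3 <- R3 - (2)*R1:  [   0   -9  -18    3   11 ]
R4 <- R4 - (-1/2)*R1:  [    0   9/2   7/2  -9/2  11/2 ]
R3 <- R3 - (-3)*R2:  [  0   0  21  -6   2 ]
R4 <- R4 - (3/2)*R2:  [   0    0  -16    0   10 ]
R4 <- R4 - (-16/21)*R3:  [      0       0       0   -32/7  242/21 ]
Row echelon form:
[ -4  3   5     -5  |      -3 ]
[  0  3  13     -3  |      -3 ]
[  0  0  21     -6  |       2 ]
[  0  0   0  -32/7  |  242/21 ]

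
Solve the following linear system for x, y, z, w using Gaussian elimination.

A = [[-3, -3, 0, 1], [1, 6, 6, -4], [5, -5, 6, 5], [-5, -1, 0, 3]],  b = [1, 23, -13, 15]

(-3, 3, 2, 1)

Forward elimination on [A|b]:
R2 <- R2 - (-1/3)*R1:  [     0      5      6  -11/3   70/3 ]
R3 <- R3 - (-5/3)*R1:  [     0    -10      6   20/3  -34/3 ]
R4 <- R4 - (5/3)*R1:  [    0     4     0   4/3  40/3 ]
R3 <- R3 - (-2)*R2:  [     0      0     18   -2/3  106/3 ]
R4 <- R4 - (4/5)*R2:  [     0      0  -24/5  64/15  -16/3 ]
R4 <- R4 - (-4/15)*R3:  [      0       0       0  184/45  184/45 ]
Row echelon form:
[ -3  -3   0       1  |       1 ]
[  0   5   6   -11/3  |    70/3 ]
[  0   0  18    -2/3  |   106/3 ]
[  0   0   0  184/45  |  184/45 ]
Back-substitution:
w = (184/45) / (184/45) = 1
z = (106/3 - (-2/3)*(1)) / 18 = 2
y = (70/3 - (6)*(2) - (-11/3)*(1)) / 5 = 3
x = (1 - (-3)*(3) - (1)*(1)) / -3 = -3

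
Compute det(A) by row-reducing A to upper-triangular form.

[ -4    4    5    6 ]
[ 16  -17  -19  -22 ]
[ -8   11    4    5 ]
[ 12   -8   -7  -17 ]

det(A) = -60

Forward elimination:
R2 <- R2 - (-4)*R1:  [  0  -1   1   2 ]
R3 <- R3 - (2)*R1:  [  0   3  -6  -7 ]
R4 <- R4 - (-3)*R1:  [ 0  4  8  1 ]
R3 <- R3 - (-3)*R2:  [  0   0  -3  -1 ]
R4 <- R4 - (-4)*R2:  [  0   0  12   9 ]
R4 <- R4 - (-4)*R3:  [ 0  0  0  5 ]
Upper-triangular form:
[ -4   4   5   6 ]
[  0  -1   1   2 ]
[  0   0  -3  -1 ]
[  0   0   0   5 ]
det(A) = (-1)^0 * (-4) * (-1) * (-3) * (5) = -60  (0 row swaps -> sign +1)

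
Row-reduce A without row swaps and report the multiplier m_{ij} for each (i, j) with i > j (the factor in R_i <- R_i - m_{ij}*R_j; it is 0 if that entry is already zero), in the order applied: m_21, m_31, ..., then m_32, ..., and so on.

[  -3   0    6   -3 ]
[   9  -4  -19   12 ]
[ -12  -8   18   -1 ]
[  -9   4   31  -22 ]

multipliers: -3, 4, 3, 2, -1, -3

Forward elimination:
R2 <- R2 - (-3)*R1:  [  0  -4  -1   3 ]
R3 <- R3 - (4)*R1:  [  0  -8  -6  11 ]
R4 <- R4 - (3)*R1:  [   0    4   13  -13 ]
R3 <- R3 - (2)*R2:  [  0   0  -4   5 ]
R4 <- R4 - (-1)*R2:  [   0    0   12  -10 ]
R4 <- R4 - (-3)*R3:  [ 0  0  0  5 ]
Multipliers (in order of application): m_{21} = -3, m_{31} = 4, m_{41} = 3, m_{32} = 2, m_{42} = -1, m_{43} = -3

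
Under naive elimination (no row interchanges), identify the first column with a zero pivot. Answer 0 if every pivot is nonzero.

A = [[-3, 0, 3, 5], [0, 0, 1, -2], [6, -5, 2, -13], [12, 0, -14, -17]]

first zero-pivot column = 2

Naive forward elimination:
R3 <- R3 - (-2)*R1:  [  0  -5   8  -3 ]
R4 <- R4 - (-4)*R1:  [  0   0  -2   3 ]
Matrix at this point:
[ -3   0   3   5 ]
[  0   0   1  -2 ]
[  0  -5   8  -3 ]
[  0   0  -2   3 ]
Pivot entry (2,2) is zero but row 3 has -5 in column 2 -> naive elimination stops; a row interchange (e.g. R2 <-> R3) would be required here.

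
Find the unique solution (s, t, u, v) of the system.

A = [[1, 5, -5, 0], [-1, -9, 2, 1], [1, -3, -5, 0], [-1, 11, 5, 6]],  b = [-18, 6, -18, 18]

(2, 0, 4, 0)

Forward elimination on [A|b]:
R2 <- R2 - (-1)*R1:  [   0   -4   -3    1  -12 ]
R3 <- R3 - (1)*R1:  [  0  -8   0   0   0 ]
R4 <- R4 - (-1)*R1:  [  0  16   0   6   0 ]
R3 <- R3 - (2)*R2:  [  0   0   6  -2  24 ]
R4 <- R4 - (-4)*R2:  [   0    0  -12   10  -48 ]
R4 <- R4 - (-2)*R3:  [ 0  0  0  6  0 ]
Row echelon form:
[ 1   5  -5   0  |  -18 ]
[ 0  -4  -3   1  |  -12 ]
[ 0   0   6  -2  |   24 ]
[ 0   0   0   6  |    0 ]
Back-substitution:
v = (0) / 6 = 0
u = (24 - (-2)*(0)) / 6 = 4
t = (-12 - (-3)*(4) - (1)*(0)) / -4 = 0
s = (-18 - (5)*(0) - (-5)*(4)) / 1 = 2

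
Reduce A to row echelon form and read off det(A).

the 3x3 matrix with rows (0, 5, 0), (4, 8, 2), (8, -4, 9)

det(A) = -100

Forward elimination:
R1 <-> R2   (pivot in column 1 was zero)
[ 4   8  2 ]
[ 0   5  0 ]
[ 8  -4  9 ]
R3 <- R3 - (2)*R1:  [   0  -20    5 ]
R3 <- R3 - (-4)*R2:  [ 0  0  5 ]
Upper-triangular form:
[ 4  8  2 ]
[ 0  5  0 ]
[ 0  0  5 ]
det(A) = (-1)^1 * (4) * (5) * (5) = -100  (1 row swap -> sign -1)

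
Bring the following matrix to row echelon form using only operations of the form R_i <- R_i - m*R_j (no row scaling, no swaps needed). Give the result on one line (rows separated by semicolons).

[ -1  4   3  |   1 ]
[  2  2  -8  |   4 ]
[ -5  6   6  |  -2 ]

Forward elimination:
R2 <- R2 - (-2)*R1:  [  0  10  -2   6 ]
R3 <- R3 - (5)*R1:  [   0  -14   -9   -7 ]
R3 <- R3 - (-7/5)*R2:  [     0      0  -59/5    7/5 ]
Row echelon form:
[ -1   4      3  |    1 ]
[  0  10     -2  |    6 ]
[  0   0  -59/5  |  7/5 ]

REF = [-1 4 3 1; 0 10 -2 6; 0 0 -59/5 7/5]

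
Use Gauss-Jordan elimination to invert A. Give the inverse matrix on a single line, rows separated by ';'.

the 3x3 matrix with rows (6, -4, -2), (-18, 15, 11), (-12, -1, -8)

inverse = [-109/54 -5/9 -7/27; -46/9 -4/3 -5/9; 11/3 1 1/3]

Gauss-Jordan on [A | I]:
R1 <- (1/6)*R1:  [    1  -2/3  -1/3  |   1/6     0     0 ]
R2 <- R2 - (-18)*R1:  [ 0  3  5  |  3  1  0 ]
R3 <- R3 - (-12)*R1:  [   0   -9  -12  |    2    0    1 ]
R2 <- (1/3)*R2:  [   0    1  5/3  |    1  1/3    0 ]
R1 <- R1 - (-2/3)*R2:  [   1    0  7/9  |  5/6  2/9    0 ]
R3 <- R3 - (-9)*R2:  [  0   0   3  |  11   3   1 ]
R3 <- (1/3)*R3:  [    0     0     1  |  11/3     1   1/3 ]
R1 <- R1 - (7/9)*R3:  [       1        0        0  |  -109/54     -5/9    -7/27 ]
R2 <- R2 - (5/3)*R3:  [     0      1      0  |  -46/9   -4/3   -5/9 ]
Right block of [I | A^{-1}] is the inverse:
[ -109/54  -5/9  -7/27 ]
[   -46/9  -4/3   -5/9 ]
[    11/3     1    1/3 ]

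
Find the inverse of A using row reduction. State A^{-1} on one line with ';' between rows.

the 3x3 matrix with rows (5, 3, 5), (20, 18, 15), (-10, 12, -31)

Gauss-Jordan on [A | I]:
R1 <- (1/5)*R1:  [   1  3/5    1  |  1/5    0    0 ]
R2 <- R2 - (20)*R1:  [  0   6  -5  |  -4   1   0 ]
R3 <- R3 - (-10)*R1:  [   0   18  -21  |    2    0    1 ]
R2 <- (1/6)*R2:  [    0     1  -5/6  |  -2/3   1/6     0 ]
R1 <- R1 - (3/5)*R2:  [     1      0    3/2  |    3/5  -1/10      0 ]
R3 <- R3 - (18)*R2:  [  0   0  -6  |  14  -3   1 ]
R3 <- (1/-6)*R3:  [    0     0     1  |  -7/3   1/2  -1/6 ]
R1 <- R1 - (3/2)*R3:  [      1       0       0  |   41/10  -17/20     1/4 ]
R2 <- R2 - (-5/6)*R3:  [      0       1       0  |  -47/18    7/12   -5/36 ]
Right block of [I | A^{-1}] is the inverse:
[  41/10  -17/20    1/4 ]
[ -47/18    7/12  -5/36 ]
[   -7/3     1/2   -1/6 ]

inverse = [41/10 -17/20 1/4; -47/18 7/12 -5/36; -7/3 1/2 -1/6]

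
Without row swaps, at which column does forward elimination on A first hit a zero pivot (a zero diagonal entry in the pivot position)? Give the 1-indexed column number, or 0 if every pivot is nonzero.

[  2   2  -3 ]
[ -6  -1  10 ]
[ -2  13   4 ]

Naive forward elimination:
R2 <- R2 - (-3)*R1:  [ 0  5  1 ]
R3 <- R3 - (-1)*R1:  [  0  15   1 ]
R3 <- R3 - (3)*R2:  [  0   0  -2 ]
All pivots nonzero; naive elimination completes without hitting a zero pivot.

first zero-pivot column = 0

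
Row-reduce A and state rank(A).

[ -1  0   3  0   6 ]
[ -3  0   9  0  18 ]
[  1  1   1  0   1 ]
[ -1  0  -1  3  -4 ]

Row reduction:
R2 <- R2 - (3)*R1:  [ 0  0  0  0  0 ]
R3 <- R3 - (-1)*R1:  [ 0  1  4  0  7 ]
R4 <- R4 - (1)*R1:  [   0    0   -4    3  -10 ]
R2 <-> R3   (pivot in column 2 was zero)
[ -1  0   3  0    6 ]
[  0  1   4  0    7 ]
[  0  0   0  0    0 ]
[  0  0  -4  3  -10 ]
R3 <-> R4   (pivot in column 3 was zero)
[ -1  0   3  0    6 ]
[  0  1   4  0    7 ]
[  0  0  -4  3  -10 ]
[  0  0   0  0    0 ]
Row echelon form:
[ -1  0   3  0    6 ]
[  0  1   4  0    7 ]
[  0  0  -4  3  -10 ]
[  0  0   0  0    0 ]
Nonzero rows / pivot columns: 3

rank(A) = 3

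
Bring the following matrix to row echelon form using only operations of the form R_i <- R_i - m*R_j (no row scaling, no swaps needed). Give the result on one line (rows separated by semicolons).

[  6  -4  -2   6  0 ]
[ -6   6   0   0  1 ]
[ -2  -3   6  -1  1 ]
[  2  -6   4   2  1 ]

Forward elimination:
R2 <- R2 - (-1)*R1:  [  0   2  -2   6   1 ]
R3 <- R3 - (-1/3)*R1:  [     0  -13/3   16/3      1      1 ]
R4 <- R4 - (1/3)*R1:  [     0  -14/3   14/3      0      1 ]
R3 <- R3 - (-13/6)*R2:  [    0     0     1    14  19/6 ]
R4 <- R4 - (-7/3)*R2:  [    0     0     0    14  10/3 ]
Row echelon form:
[ 6  -4  -2   6     0 ]
[ 0   2  -2   6     1 ]
[ 0   0   1  14  19/6 ]
[ 0   0   0  14  10/3 ]

REF = [6 -4 -2 6 0; 0 2 -2 6 1; 0 0 1 14 19/6; 0 0 0 14 10/3]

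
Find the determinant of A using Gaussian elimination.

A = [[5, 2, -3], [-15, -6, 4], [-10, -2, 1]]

det(A) = 50

Forward elimination:
R2 <- R2 - (-3)*R1:  [  0   0  -5 ]
R3 <- R3 - (-2)*R1:  [  0   2  -5 ]
R2 <-> R3   (pivot in column 2 was zero)
[ 5  2  -3 ]
[ 0  2  -5 ]
[ 0  0  -5 ]
Upper-triangular form:
[ 5  2  -3 ]
[ 0  2  -5 ]
[ 0  0  -5 ]
det(A) = (-1)^1 * (5) * (2) * (-5) = 50  (1 row swap -> sign -1)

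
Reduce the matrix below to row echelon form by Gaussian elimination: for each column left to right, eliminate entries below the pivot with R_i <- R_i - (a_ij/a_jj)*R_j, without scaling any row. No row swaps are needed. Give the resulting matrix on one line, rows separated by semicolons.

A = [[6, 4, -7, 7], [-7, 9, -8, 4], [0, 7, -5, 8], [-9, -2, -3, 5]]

REF = [6 4 -7 7; 0 41/3 -97/6 73/6; 0 0 269/82 145/82; 0 0 0 4483/269]

Forward elimination:
R2 <- R2 - (-7/6)*R1:  [     0   41/3  -97/6   73/6 ]
R4 <- R4 - (-3/2)*R1:  [     0      4  -27/2   31/2 ]
R3 <- R3 - (21/41)*R2:  [      0       0  269/82  145/82 ]
R4 <- R4 - (12/41)*R2:  [       0        0  -719/82   979/82 ]
R4 <- R4 - (-719/269)*R3:  [        0         0         0  4483/269 ]
Row echelon form:
[ 6     4      -7         7 ]
[ 0  41/3   -97/6      73/6 ]
[ 0     0  269/82    145/82 ]
[ 0     0       0  4483/269 ]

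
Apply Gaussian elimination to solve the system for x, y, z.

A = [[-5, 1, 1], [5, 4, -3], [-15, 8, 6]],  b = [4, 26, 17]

Forward elimination on [A|b]:
R2 <- R2 - (-1)*R1:  [  0   5  -2  30 ]
R3 <- R3 - (3)*R1:  [ 0  5  3  5 ]
R3 <- R3 - (1)*R2:  [   0    0    5  -25 ]
Row echelon form:
[ -5  1   1  |    4 ]
[  0  5  -2  |   30 ]
[  0  0   5  |  -25 ]
Back-substitution:
z = (-25) / 5 = -5
y = (30 - (-2)*(-5)) / 5 = 4
x = (4 - (1)*(4) - (1)*(-5)) / -5 = -1

(-1, 4, -5)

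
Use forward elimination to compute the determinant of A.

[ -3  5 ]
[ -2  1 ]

det(A) = 7

Forward elimination:
R2 <- R2 - (2/3)*R1:  [    0  -7/3 ]
Upper-triangular form:
[ -3     5 ]
[  0  -7/3 ]
det(A) = (-1)^0 * (-3) * (-7/3) = 7  (0 row swaps -> sign +1)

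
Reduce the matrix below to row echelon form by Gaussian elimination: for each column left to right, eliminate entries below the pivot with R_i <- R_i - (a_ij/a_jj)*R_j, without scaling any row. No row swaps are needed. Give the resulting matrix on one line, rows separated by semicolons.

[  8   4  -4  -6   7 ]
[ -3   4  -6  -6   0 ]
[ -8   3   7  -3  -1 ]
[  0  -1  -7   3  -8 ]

Forward elimination:
R2 <- R2 - (-3/8)*R1:  [     0   11/2  -15/2  -33/4   21/8 ]
R3 <- R3 - (-1)*R1:  [  0   7   3  -9   6 ]
R3 <- R3 - (14/11)*R2:  [      0       0  138/11     3/2  117/44 ]
R4 <- R4 - (-2/11)*R2:  [       0        0   -92/11      3/2  -331/44 ]
R4 <- R4 - (-2/3)*R3:  [     0      0      0    5/2  -23/4 ]
Row echelon form:
[ 8     4      -4     -6       7 ]
[ 0  11/2   -15/2  -33/4    21/8 ]
[ 0     0  138/11    3/2  117/44 ]
[ 0     0       0    5/2   -23/4 ]

REF = [8 4 -4 -6 7; 0 11/2 -15/2 -33/4 21/8; 0 0 138/11 3/2 117/44; 0 0 0 5/2 -23/4]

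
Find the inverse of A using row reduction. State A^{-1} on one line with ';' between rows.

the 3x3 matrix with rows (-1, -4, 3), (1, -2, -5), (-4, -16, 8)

inverse = [4 2/3 -13/12; -1/2 -1/6 1/12; 1 0 -1/4]

Gauss-Jordan on [A | I]:
R1 <- (1/-1)*R1:  [  1   4  -3  |  -1   0   0 ]
R2 <- R2 - (1)*R1:  [  0  -6  -2  |   1   1   0 ]
R3 <- R3 - (-4)*R1:  [  0   0  -4  |  -4   0   1 ]
R2 <- (1/-6)*R2:  [    0     1   1/3  |  -1/6  -1/6     0 ]
R1 <- R1 - (4)*R2:  [     1      0  -13/3  |   -1/3    2/3      0 ]
R3 <- (1/-4)*R3:  [    0     0     1  |     1     0  -1/4 ]
R1 <- R1 - (-13/3)*R3:  [      1       0       0  |       4     2/3  -13/12 ]
R2 <- R2 - (1/3)*R3:  [    0     1     0  |  -1/2  -1/6  1/12 ]
Right block of [I | A^{-1}] is the inverse:
[    4   2/3  -13/12 ]
[ -1/2  -1/6    1/12 ]
[    1     0    -1/4 ]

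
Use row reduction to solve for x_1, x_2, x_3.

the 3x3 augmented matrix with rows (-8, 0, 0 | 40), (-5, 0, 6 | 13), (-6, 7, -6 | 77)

Forward elimination on [A|b]:
R2 <- R2 - (5/8)*R1:  [   0    0    6  -12 ]
R3 <- R3 - (3/4)*R1:  [  0   7  -6  47 ]
R2 <-> R3   (pivot in column 2 was zero)
[ -8  0   0   40 ]
[  0  7  -6   47 ]
[  0  0   6  -12 ]
Row echelon form:
[ -8  0   0  |   40 ]
[  0  7  -6  |   47 ]
[  0  0   6  |  -12 ]
Back-substitution:
x_3 = (-12) / 6 = -2
x_2 = (47 - (-6)*(-2)) / 7 = 5
x_1 = (40) / -8 = -5

(-5, 5, -2)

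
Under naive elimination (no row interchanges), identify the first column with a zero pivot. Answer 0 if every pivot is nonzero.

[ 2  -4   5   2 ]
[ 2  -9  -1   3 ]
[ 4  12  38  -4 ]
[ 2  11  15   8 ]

Naive forward elimination:
R2 <- R2 - (1)*R1:  [  0  -5  -6   1 ]
R3 <- R3 - (2)*R1:  [  0  20  28  -8 ]
R4 <- R4 - (1)*R1:  [  0  15  10   6 ]
R3 <- R3 - (-4)*R2:  [  0   0   4  -4 ]
R4 <- R4 - (-3)*R2:  [  0   0  -8   9 ]
R4 <- R4 - (-2)*R3:  [ 0  0  0  1 ]
All pivots nonzero; naive elimination completes without hitting a zero pivot.

first zero-pivot column = 0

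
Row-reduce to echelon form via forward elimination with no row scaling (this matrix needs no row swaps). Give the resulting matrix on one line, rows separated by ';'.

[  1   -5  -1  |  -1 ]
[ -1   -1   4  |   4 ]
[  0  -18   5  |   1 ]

REF = [1 -5 -1 -1; 0 -6 3 3; 0 0 -4 -8]

Forward elimination:
R2 <- R2 - (-1)*R1:  [  0  -6   3   3 ]
R3 <- R3 - (3)*R2:  [  0   0  -4  -8 ]
Row echelon form:
[ 1  -5  -1  |  -1 ]
[ 0  -6   3  |   3 ]
[ 0   0  -4  |  -8 ]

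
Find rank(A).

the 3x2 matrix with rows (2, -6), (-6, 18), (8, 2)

rank(A) = 2

Row reduction:
R2 <- R2 - (-3)*R1:  [ 0  0 ]
R3 <- R3 - (4)*R1:  [  0  26 ]
R2 <-> R3   (pivot in column 2 was zero)
[ 2  -6 ]
[ 0  26 ]
[ 0   0 ]
Row echelon form:
[ 2  -6 ]
[ 0  26 ]
[ 0   0 ]
Nonzero rows / pivot columns: 2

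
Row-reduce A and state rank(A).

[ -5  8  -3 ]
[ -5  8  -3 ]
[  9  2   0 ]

Row reduction:
R2 <- R2 - (1)*R1:  [ 0  0  0 ]
R3 <- R3 - (-9/5)*R1:  [     0   82/5  -27/5 ]
R2 <-> R3   (pivot in column 2 was zero)
[ -5     8     -3 ]
[  0  82/5  -27/5 ]
[  0     0      0 ]
Row echelon form:
[ -5     8     -3 ]
[  0  82/5  -27/5 ]
[  0     0      0 ]
Nonzero rows / pivot columns: 2

rank(A) = 2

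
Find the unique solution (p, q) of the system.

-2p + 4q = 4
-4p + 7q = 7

Forward elimination on [A|b]:
R2 <- R2 - (2)*R1:  [  0  -1  -1 ]
Row echelon form:
[ -2   4  |   4 ]
[  0  -1  |  -1 ]
Back-substitution:
q = (-1) / -1 = 1
p = (4 - (4)*(1)) / -2 = 0

(0, 1)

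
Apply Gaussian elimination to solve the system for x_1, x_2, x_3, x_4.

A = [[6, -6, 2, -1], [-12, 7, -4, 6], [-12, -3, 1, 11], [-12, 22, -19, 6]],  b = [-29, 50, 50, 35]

Forward elimination on [A|b]:
R2 <- R2 - (-2)*R1:  [  0  -5   0   4  -8 ]
R3 <- R3 - (-2)*R1:  [   0  -15    5    9   -8 ]
R4 <- R4 - (-2)*R1:  [   0   10  -15    4  -23 ]
R3 <- R3 - (3)*R2:  [  0   0   5  -3  16 ]
R4 <- R4 - (-2)*R2:  [   0    0  -15   12  -39 ]
R4 <- R4 - (-3)*R3:  [ 0  0  0  3  9 ]
Row echelon form:
[ 6  -6  2  -1  |  -29 ]
[ 0  -5  0   4  |   -8 ]
[ 0   0  5  -3  |   16 ]
[ 0   0  0   3  |    9 ]
Back-substitution:
x_4 = (9) / 3 = 3
x_3 = (16 - (-3)*(3)) / 5 = 5
x_2 = (-8 - (4)*(3)) / -5 = 4
x_1 = (-29 - (-6)*(4) - (2)*(5) - (-1)*(3)) / 6 = -2

(-2, 4, 5, 3)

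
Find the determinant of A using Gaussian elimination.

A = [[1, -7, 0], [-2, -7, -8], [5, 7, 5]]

det(A) = 231

Forward elimination:
R2 <- R2 - (-2)*R1:  [   0  -21   -8 ]
R3 <- R3 - (5)*R1:  [  0  42   5 ]
R3 <- R3 - (-2)*R2:  [   0    0  -11 ]
Upper-triangular form:
[ 1   -7    0 ]
[ 0  -21   -8 ]
[ 0    0  -11 ]
det(A) = (-1)^0 * (1) * (-21) * (-11) = 231  (0 row swaps -> sign +1)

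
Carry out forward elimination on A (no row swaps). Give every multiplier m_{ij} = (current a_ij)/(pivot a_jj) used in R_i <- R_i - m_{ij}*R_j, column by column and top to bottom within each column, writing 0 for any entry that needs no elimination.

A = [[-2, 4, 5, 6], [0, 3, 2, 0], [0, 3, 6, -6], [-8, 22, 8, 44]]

Forward elimination:
R2: entry in column 1 is already 0 -> m_{21} = 0 (no row operation needed)
R3: entry in column 1 is already 0 -> m_{31} = 0 (no row operation needed)
R4 <- R4 - (4)*R1:  [   0    6  -12   20 ]
R3 <- R3 - (1)*R2:  [  0   0   4  -6 ]
R4 <- R4 - (2)*R2:  [   0    0  -16   20 ]
R4 <- R4 - (-4)*R3:  [  0   0   0  -4 ]
Multipliers (in order of application): m_{21} = 0, m_{31} = 0, m_{41} = 4, m_{32} = 1, m_{42} = 2, m_{43} = -4

multipliers: 0, 0, 4, 1, 2, -4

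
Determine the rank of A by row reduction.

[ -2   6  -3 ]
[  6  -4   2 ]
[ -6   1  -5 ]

rank(A) = 3

Row reduction:
R2 <- R2 - (-3)*R1:  [  0  14  -7 ]
R3 <- R3 - (3)*R1:  [   0  -17    4 ]
R3 <- R3 - (-17/14)*R2:  [    0     0  -9/2 ]
Row echelon form:
[ -2   6    -3 ]
[  0  14    -7 ]
[  0   0  -9/2 ]
Nonzero rows / pivot columns: 3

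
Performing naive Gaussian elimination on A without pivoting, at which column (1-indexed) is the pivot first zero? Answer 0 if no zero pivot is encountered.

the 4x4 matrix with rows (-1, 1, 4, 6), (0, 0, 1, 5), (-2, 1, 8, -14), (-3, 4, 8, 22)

Naive forward elimination:
R3 <- R3 - (2)*R1:  [   0   -1    0  -26 ]
R4 <- R4 - (3)*R1:  [  0   1  -4   4 ]
Matrix at this point:
[ -1   1   4    6 ]
[  0   0   1    5 ]
[  0  -1   0  -26 ]
[  0   1  -4    4 ]
Pivot entry (2,2) is zero but row 3 has -1 in column 2 -> naive elimination stops; a row interchange (e.g. R2 <-> R3) would be required here.

first zero-pivot column = 2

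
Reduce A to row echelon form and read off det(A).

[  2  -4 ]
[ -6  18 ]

det(A) = 12

Forward elimination:
R2 <- R2 - (-3)*R1:  [ 0  6 ]
Upper-triangular form:
[ 2  -4 ]
[ 0   6 ]
det(A) = (-1)^0 * (2) * (6) = 12  (0 row swaps -> sign +1)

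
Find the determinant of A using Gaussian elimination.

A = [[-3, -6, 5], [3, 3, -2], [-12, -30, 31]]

det(A) = 45

Forward elimination:
R2 <- R2 - (-1)*R1:  [  0  -3   3 ]
R3 <- R3 - (4)*R1:  [  0  -6  11 ]
R3 <- R3 - (2)*R2:  [ 0  0  5 ]
Upper-triangular form:
[ -3  -6  5 ]
[  0  -3  3 ]
[  0   0  5 ]
det(A) = (-1)^0 * (-3) * (-3) * (5) = 45  (0 row swaps -> sign +1)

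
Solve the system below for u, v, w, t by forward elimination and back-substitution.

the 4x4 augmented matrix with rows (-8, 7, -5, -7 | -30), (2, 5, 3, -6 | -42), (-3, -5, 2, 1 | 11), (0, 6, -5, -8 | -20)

Forward elimination on [A|b]:
R2 <- R2 - (-1/4)*R1:  [     0   27/4    7/4  -31/4  -99/2 ]
R3 <- R3 - (3/8)*R1:  [     0  -61/8   31/8   29/8   89/4 ]
R3 <- R3 - (-61/54)*R2:  [       0        0   158/27  -277/54   -101/3 ]
R4 <- R4 - (8/9)*R2:  [     0      0  -59/9  -10/9     24 ]
R4 <- R4 - (-177/158)*R3:  [         0          0          0  -2167/316  -2167/158 ]
Row echelon form:
[ -8     7      -5         -7  |        -30 ]
[  0  27/4     7/4      -31/4  |      -99/2 ]
[  0     0  158/27    -277/54  |     -101/3 ]
[  0     0       0  -2167/316  |  -2167/158 ]
Back-substitution:
t = (-2167/158) / (-2167/316) = 2
w = (-101/3 - (-277/54)*(2)) / (158/27) = -4
v = (-99/2 - (7/4)*(-4) - (-31/4)*(2)) / (27/4) = -4
u = (-30 - (7)*(-4) - (-5)*(-4) - (-7)*(2)) / -8 = 1

(1, -4, -4, 2)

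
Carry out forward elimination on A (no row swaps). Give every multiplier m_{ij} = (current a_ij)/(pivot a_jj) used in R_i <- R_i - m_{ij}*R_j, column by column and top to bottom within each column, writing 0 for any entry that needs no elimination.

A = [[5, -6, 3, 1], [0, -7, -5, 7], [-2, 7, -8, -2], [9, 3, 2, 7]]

Forward elimination:
R2: entry in column 1 is already 0 -> m_{21} = 0 (no row operation needed)
R3 <- R3 - (-2/5)*R1:  [     0   23/5  -34/5   -8/5 ]
R4 <- R4 - (9/5)*R1:  [     0   69/5  -17/5   26/5 ]
R3 <- R3 - (-23/35)*R2:  [       0        0  -353/35        3 ]
R4 <- R4 - (-69/35)*R2:  [       0        0  -464/35       19 ]
R4 <- R4 - (464/353)*R3:  [        0         0         0  5315/353 ]
Multipliers (in order of application): m_{21} = 0, m_{31} = -2/5, m_{41} = 9/5, m_{32} = -23/35, m_{42} = -69/35, m_{43} = 464/353

multipliers: 0, -2/5, 9/5, -23/35, -69/35, 464/353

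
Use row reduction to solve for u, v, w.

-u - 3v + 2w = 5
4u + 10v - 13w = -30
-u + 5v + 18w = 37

Forward elimination on [A|b]:
R2 <- R2 - (-4)*R1:  [   0   -2   -5  -10 ]
R3 <- R3 - (1)*R1:  [  0   8  16  32 ]
R3 <- R3 - (-4)*R2:  [  0   0  -4  -8 ]
Row echelon form:
[ -1  -3   2  |    5 ]
[  0  -2  -5  |  -10 ]
[  0   0  -4  |   -8 ]
Back-substitution:
w = (-8) / -4 = 2
v = (-10 - (-5)*(2)) / -2 = 0
u = (5 - (-3)*(0) - (2)*(2)) / -1 = -1

(-1, 0, 2)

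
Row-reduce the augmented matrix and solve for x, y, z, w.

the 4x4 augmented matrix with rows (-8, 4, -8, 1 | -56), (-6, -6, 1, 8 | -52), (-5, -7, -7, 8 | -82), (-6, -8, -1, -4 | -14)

Forward elimination on [A|b]:
R2 <- R2 - (3/4)*R1:  [    0    -9     7  29/4   -10 ]
R3 <- R3 - (5/8)*R1:  [     0  -19/2     -2   59/8    -47 ]
R4 <- R4 - (3/4)*R1:  [     0    -11      5  -19/4     28 ]
R3 <- R3 - (19/18)*R2:  [       0        0  -169/18    -5/18   -328/9 ]
R4 <- R4 - (11/9)*R2:  [       0        0    -32/9  -245/18    362/9 ]
R4 <- R4 - (64/169)*R3:  [         0          0          0  -4565/338   9130/169 ]
Row echelon form:
[ -8   4       -8          1  |       -56 ]
[  0  -9        7       29/4  |       -10 ]
[  0   0  -169/18      -5/18  |    -328/9 ]
[  0   0        0  -4565/338  |  9130/169 ]
Back-substitution:
w = (9130/169) / (-4565/338) = -4
z = (-328/9 - (-5/18)*(-4)) / (-169/18) = 4
y = (-10 - (7)*(4) - (29/4)*(-4)) / -9 = 1
x = (-56 - (4)*(1) - (-8)*(4) - (1)*(-4)) / -8 = 3

(3, 1, 4, -4)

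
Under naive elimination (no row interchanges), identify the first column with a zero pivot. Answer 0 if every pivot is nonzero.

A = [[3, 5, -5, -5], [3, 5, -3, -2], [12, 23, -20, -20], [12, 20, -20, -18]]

Naive forward elimination:
R2 <- R2 - (1)*R1:  [ 0  0  2  3 ]
R3 <- R3 - (4)*R1:  [ 0  3  0  0 ]
R4 <- R4 - (4)*R1:  [ 0  0  0  2 ]
Matrix at this point:
[ 3  5  -5  -5 ]
[ 0  0   2   3 ]
[ 0  3   0   0 ]
[ 0  0   0   2 ]
Pivot entry (2,2) is zero but row 3 has 3 in column 2 -> naive elimination stops; a row interchange (e.g. R2 <-> R3) would be required here.

first zero-pivot column = 2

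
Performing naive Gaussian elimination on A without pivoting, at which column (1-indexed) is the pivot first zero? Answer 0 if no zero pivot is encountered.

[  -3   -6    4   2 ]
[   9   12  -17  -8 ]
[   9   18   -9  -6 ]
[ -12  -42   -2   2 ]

first zero-pivot column = 4

Naive forward elimination:
R2 <- R2 - (-3)*R1:  [  0  -6  -5  -2 ]
R3 <- R3 - (-3)*R1:  [ 0  0  3  0 ]
R4 <- R4 - (4)*R1:  [   0  -18  -18   -6 ]
R4 <- R4 - (3)*R2:  [  0   0  -3   0 ]
R4 <- R4 - (-1)*R3:  [ 0  0  0  0 ]
Matrix at this point:
[ -3  -6   4   2 ]
[  0  -6  -5  -2 ]
[  0   0   3   0 ]
[  0   0   0   0 ]
Pivot entry (4,4) in the last row is zero and there are no rows below to swap with -> zero pivot in column 4 (A is singular).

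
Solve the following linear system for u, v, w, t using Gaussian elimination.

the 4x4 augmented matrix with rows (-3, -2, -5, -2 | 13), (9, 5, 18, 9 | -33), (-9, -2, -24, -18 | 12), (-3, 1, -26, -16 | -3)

Forward elimination on [A|b]:
R2 <- R2 - (-3)*R1:  [  0  -1   3   3   6 ]
R3 <- R3 - (3)*R1:  [   0    4   -9  -12  -27 ]
R4 <- R4 - (1)*R1:  [   0    3  -21  -14  -16 ]
R3 <- R3 - (-4)*R2:  [  0   0   3   0  -3 ]
R4 <- R4 - (-3)*R2:  [   0    0  -12   -5    2 ]
R4 <- R4 - (-4)*R3:  [   0    0    0   -5  -10 ]
Row echelon form:
[ -3  -2  -5  -2  |   13 ]
[  0  -1   3   3  |    6 ]
[  0   0   3   0  |   -3 ]
[  0   0   0  -5  |  -10 ]
Back-substitution:
t = (-10) / -5 = 2
w = (-3) / 3 = -1
v = (6 - (3)*(-1) - (3)*(2)) / -1 = -3
u = (13 - (-2)*(-3) - (-5)*(-1) - (-2)*(2)) / -3 = -2

(-2, -3, -1, 2)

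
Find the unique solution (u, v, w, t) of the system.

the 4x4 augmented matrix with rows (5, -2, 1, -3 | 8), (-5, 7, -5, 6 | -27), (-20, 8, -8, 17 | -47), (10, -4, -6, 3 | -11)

Forward elimination on [A|b]:
R2 <- R2 - (-1)*R1:  [   0    5   -4    3  -19 ]
R3 <- R3 - (-4)*R1:  [   0    0   -4    5  -15 ]
R4 <- R4 - (2)*R1:  [   0    0   -8    9  -27 ]
R4 <- R4 - (2)*R3:  [  0   0   0  -1   3 ]
Row echelon form:
[ 5  -2   1  -3  |    8 ]
[ 0   5  -4   3  |  -19 ]
[ 0   0  -4   5  |  -15 ]
[ 0   0   0  -1  |    3 ]
Back-substitution:
t = (3) / -1 = -3
w = (-15 - (5)*(-3)) / -4 = 0
v = (-19 - (-4)*(0) - (3)*(-3)) / 5 = -2
u = (8 - (-2)*(-2) - (1)*(0) - (-3)*(-3)) / 5 = -1

(-1, -2, 0, -3)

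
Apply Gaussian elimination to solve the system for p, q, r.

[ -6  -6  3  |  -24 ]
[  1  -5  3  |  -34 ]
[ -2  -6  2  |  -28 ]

(-2, 4, -4)

Forward elimination on [A|b]:
R2 <- R2 - (-1/6)*R1:  [   0   -6  7/2  -38 ]
R3 <- R3 - (1/3)*R1:  [   0   -4    1  -20 ]
R3 <- R3 - (2/3)*R2:  [    0     0  -4/3  16/3 ]
Row echelon form:
[ -6  -6     3  |   -24 ]
[  0  -6   7/2  |   -38 ]
[  0   0  -4/3  |  16/3 ]
Back-substitution:
r = (16/3) / (-4/3) = -4
q = (-38 - (7/2)*(-4)) / -6 = 4
p = (-24 - (-6)*(4) - (3)*(-4)) / -6 = -2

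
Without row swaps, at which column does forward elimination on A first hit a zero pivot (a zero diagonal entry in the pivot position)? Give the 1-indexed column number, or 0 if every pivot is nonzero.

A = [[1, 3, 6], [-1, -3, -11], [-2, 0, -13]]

first zero-pivot column = 2

Naive forward elimination:
R2 <- R2 - (-1)*R1:  [  0   0  -5 ]
R3 <- R3 - (-2)*R1:  [  0   6  -1 ]
Matrix at this point:
[ 1  3   6 ]
[ 0  0  -5 ]
[ 0  6  -1 ]
Pivot entry (2,2) is zero but row 3 has 6 in column 2 -> naive elimination stops; a row interchange (e.g. R2 <-> R3) would be required here.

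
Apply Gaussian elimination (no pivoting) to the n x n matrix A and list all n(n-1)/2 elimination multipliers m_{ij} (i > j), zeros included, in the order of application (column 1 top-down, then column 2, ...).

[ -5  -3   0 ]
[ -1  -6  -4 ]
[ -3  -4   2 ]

Forward elimination:
R2 <- R2 - (1/5)*R1:  [     0  -27/5     -4 ]
R3 <- R3 - (3/5)*R1:  [     0  -11/5      2 ]
R3 <- R3 - (11/27)*R2:  [     0      0  98/27 ]
Multipliers (in order of application): m_{21} = 1/5, m_{31} = 3/5, m_{32} = 11/27

multipliers: 1/5, 3/5, 11/27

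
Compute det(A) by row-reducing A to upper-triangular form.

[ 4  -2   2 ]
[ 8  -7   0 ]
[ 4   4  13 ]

Forward elimination:
R2 <- R2 - (2)*R1:  [  0  -3  -4 ]
R3 <- R3 - (1)*R1:  [  0   6  11 ]
R3 <- R3 - (-2)*R2:  [ 0  0  3 ]
Upper-triangular form:
[ 4  -2   2 ]
[ 0  -3  -4 ]
[ 0   0   3 ]
det(A) = (-1)^0 * (4) * (-3) * (3) = -36  (0 row swaps -> sign +1)

det(A) = -36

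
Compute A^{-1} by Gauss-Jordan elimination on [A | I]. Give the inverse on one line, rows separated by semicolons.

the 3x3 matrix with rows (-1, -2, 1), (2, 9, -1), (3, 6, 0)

Gauss-Jordan on [A | I]:
R1 <- (1/-1)*R1:  [  1   2  -1  |  -1   0   0 ]
R2 <- R2 - (2)*R1:  [ 0  5  1  |  2  1  0 ]
R3 <- R3 - (3)*R1:  [ 0  0  3  |  3  0  1 ]
R2 <- (1/5)*R2:  [   0    1  1/5  |  2/5  1/5    0 ]
R1 <- R1 - (2)*R2:  [    1     0  -7/5  |  -9/5  -2/5     0 ]
R3 <- (1/3)*R3:  [   0    0    1  |    1    0  1/3 ]
R1 <- R1 - (-7/5)*R3:  [    1     0     0  |  -2/5  -2/5  7/15 ]
R2 <- R2 - (1/5)*R3:  [     0      1      0  |    1/5    1/5  -1/15 ]
Right block of [I | A^{-1}] is the inverse:
[ -2/5  -2/5   7/15 ]
[  1/5   1/5  -1/15 ]
[    1     0    1/3 ]

inverse = [-2/5 -2/5 7/15; 1/5 1/5 -1/15; 1 0 1/3]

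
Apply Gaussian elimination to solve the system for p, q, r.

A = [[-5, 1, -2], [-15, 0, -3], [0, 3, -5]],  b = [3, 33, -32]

Forward elimination on [A|b]:
R2 <- R2 - (3)*R1:  [  0  -3   3  24 ]
R3 <- R3 - (-1)*R2:  [  0   0  -2  -8 ]
Row echelon form:
[ -5   1  -2  |   3 ]
[  0  -3   3  |  24 ]
[  0   0  -2  |  -8 ]
Back-substitution:
r = (-8) / -2 = 4
q = (24 - (3)*(4)) / -3 = -4
p = (3 - (1)*(-4) - (-2)*(4)) / -5 = -3

(-3, -4, 4)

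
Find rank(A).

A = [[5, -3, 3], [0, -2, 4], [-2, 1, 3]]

rank(A) = 3

Row reduction:
R3 <- R3 - (-2/5)*R1:  [    0  -1/5  21/5 ]
R3 <- R3 - (1/10)*R2:  [    0     0  19/5 ]
Row echelon form:
[ 5  -3     3 ]
[ 0  -2     4 ]
[ 0   0  19/5 ]
Nonzero rows / pivot columns: 3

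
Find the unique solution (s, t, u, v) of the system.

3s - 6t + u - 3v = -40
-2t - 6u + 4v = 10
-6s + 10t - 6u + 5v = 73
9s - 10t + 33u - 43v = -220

Forward elimination on [A|b]:
R3 <- R3 - (-2)*R1:  [  0  -2  -4  -1  -7 ]
R4 <- R4 - (3)*R1:  [    0     8    30   -34  -100 ]
R3 <- R3 - (1)*R2:  [   0    0    2   -5  -17 ]
R4 <- R4 - (-4)*R2:  [   0    0    6  -18  -60 ]
R4 <- R4 - (3)*R3:  [  0   0   0  -3  -9 ]
Row echelon form:
[ 3  -6   1  -3  |  -40 ]
[ 0  -2  -6   4  |   10 ]
[ 0   0   2  -5  |  -17 ]
[ 0   0   0  -3  |   -9 ]
Back-substitution:
v = (-9) / -3 = 3
u = (-17 - (-5)*(3)) / 2 = -1
t = (10 - (-6)*(-1) - (4)*(3)) / -2 = 4
s = (-40 - (-6)*(4) - (1)*(-1) - (-3)*(3)) / 3 = -2

(-2, 4, -1, 3)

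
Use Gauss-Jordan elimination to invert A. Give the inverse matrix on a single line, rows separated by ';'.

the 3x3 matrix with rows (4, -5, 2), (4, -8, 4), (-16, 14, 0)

inverse = [7/6 -7/12 1/12; 4/3 -2/3 1/6; 3/2 -1/2 1/4]

Gauss-Jordan on [A | I]:
R1 <- (1/4)*R1:  [    1  -5/4   1/2  |   1/4     0     0 ]
R2 <- R2 - (4)*R1:  [  0  -3   2  |  -1   1   0 ]
R3 <- R3 - (-16)*R1:  [  0  -6   8  |   4   0   1 ]
R2 <- (1/-3)*R2:  [    0     1  -2/3  |   1/3  -1/3     0 ]
R1 <- R1 - (-5/4)*R2:  [     1      0   -1/3  |    2/3  -5/12      0 ]
R3 <- R3 - (-6)*R2:  [  0   0   4  |   6  -2   1 ]
R3 <- (1/4)*R3:  [    0     0     1  |   3/2  -1/2   1/4 ]
R1 <- R1 - (-1/3)*R3:  [     1      0      0  |    7/6  -7/12   1/12 ]
R2 <- R2 - (-2/3)*R3:  [    0     1     0  |   4/3  -2/3   1/6 ]
Right block of [I | A^{-1}] is the inverse:
[ 7/6  -7/12  1/12 ]
[ 4/3   -2/3   1/6 ]
[ 3/2   -1/2   1/4 ]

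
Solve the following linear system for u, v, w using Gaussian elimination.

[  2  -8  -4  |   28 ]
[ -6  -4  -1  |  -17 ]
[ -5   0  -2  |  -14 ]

(4, -1, -3)

Forward elimination on [A|b]:
R2 <- R2 - (-3)*R1:  [   0  -28  -13   67 ]
R3 <- R3 - (-5/2)*R1:  [   0  -20  -12   56 ]
R3 <- R3 - (5/7)*R2:  [     0      0  -19/7   57/7 ]
Row echelon form:
[ 2   -8     -4  |    28 ]
[ 0  -28    -13  |    67 ]
[ 0    0  -19/7  |  57/7 ]
Back-substitution:
w = (57/7) / (-19/7) = -3
v = (67 - (-13)*(-3)) / -28 = -1
u = (28 - (-8)*(-1) - (-4)*(-3)) / 2 = 4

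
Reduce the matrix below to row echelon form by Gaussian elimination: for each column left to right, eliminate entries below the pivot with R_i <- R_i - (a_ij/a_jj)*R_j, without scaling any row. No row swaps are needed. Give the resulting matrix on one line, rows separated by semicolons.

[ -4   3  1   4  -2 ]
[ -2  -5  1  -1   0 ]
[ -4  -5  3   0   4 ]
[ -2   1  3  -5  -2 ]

Forward elimination:
R2 <- R2 - (1/2)*R1:  [     0  -13/2    1/2     -3      1 ]
R3 <- R3 - (1)*R1:  [  0  -8   2  -4   6 ]
R4 <- R4 - (1/2)*R1:  [    0  -1/2   5/2    -7    -1 ]
R3 <- R3 - (16/13)*R2:  [     0      0  18/13  -4/13  62/13 ]
R4 <- R4 - (1/13)*R2:  [      0       0   32/13  -88/13  -14/13 ]
R4 <- R4 - (16/9)*R3:  [     0      0      0  -56/9  -86/9 ]
Row echelon form:
[ -4      3      1      4     -2 ]
[  0  -13/2    1/2     -3      1 ]
[  0      0  18/13  -4/13  62/13 ]
[  0      0      0  -56/9  -86/9 ]

REF = [-4 3 1 4 -2; 0 -13/2 1/2 -3 1; 0 0 18/13 -4/13 62/13; 0 0 0 -56/9 -86/9]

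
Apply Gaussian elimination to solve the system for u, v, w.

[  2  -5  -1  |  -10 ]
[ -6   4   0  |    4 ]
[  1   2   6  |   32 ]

Forward elimination on [A|b]:
R2 <- R2 - (-3)*R1:  [   0  -11   -3  -26 ]
R3 <- R3 - (1/2)*R1:  [    0   9/2  13/2    37 ]
R3 <- R3 - (-9/22)*R2:  [      0       0   58/11  290/11 ]
Row echelon form:
[ 2   -5     -1  |     -10 ]
[ 0  -11     -3  |     -26 ]
[ 0    0  58/11  |  290/11 ]
Back-substitution:
w = (290/11) / (58/11) = 5
v = (-26 - (-3)*(5)) / -11 = 1
u = (-10 - (-5)*(1) - (-1)*(5)) / 2 = 0

(0, 1, 5)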